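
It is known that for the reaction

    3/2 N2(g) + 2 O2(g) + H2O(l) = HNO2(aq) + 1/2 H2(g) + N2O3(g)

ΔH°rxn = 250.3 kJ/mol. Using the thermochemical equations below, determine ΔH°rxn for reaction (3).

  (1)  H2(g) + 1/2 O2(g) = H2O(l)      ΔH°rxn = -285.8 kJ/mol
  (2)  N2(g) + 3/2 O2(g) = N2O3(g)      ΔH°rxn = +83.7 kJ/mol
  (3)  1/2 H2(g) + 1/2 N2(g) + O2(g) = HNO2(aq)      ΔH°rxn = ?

(1) reversed: +285.8 kJ/mol
(2) as written: +83.7 kJ/mol
(3) as written: contributes x
+250.3 = (+285.8) + (+83.7) + x
x = (+250.3 − (+369.5)) / (1) = -119.2 kJ/mol

ΔH°rxn = -119.2 kJ/mol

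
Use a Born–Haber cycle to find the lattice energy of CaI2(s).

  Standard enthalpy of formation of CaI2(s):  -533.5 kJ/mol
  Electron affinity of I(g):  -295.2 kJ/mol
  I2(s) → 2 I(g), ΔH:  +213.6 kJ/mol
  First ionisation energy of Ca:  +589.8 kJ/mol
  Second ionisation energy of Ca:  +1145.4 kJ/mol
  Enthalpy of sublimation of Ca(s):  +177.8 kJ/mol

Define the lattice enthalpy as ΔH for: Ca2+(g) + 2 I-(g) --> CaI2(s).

ΔHf° = 1·ΔHsub + 1·(ΣIE) + 1·D(I2) + 2·EA + U
-533.5 = 1·(+177.8) + 1·(+1735.2) + 1·(+213.6) + 2·(-295.2) + U
U = -533.5 − (+1536.2) = -2069.7 kJ/mol

U = -2069.7 kJ/mol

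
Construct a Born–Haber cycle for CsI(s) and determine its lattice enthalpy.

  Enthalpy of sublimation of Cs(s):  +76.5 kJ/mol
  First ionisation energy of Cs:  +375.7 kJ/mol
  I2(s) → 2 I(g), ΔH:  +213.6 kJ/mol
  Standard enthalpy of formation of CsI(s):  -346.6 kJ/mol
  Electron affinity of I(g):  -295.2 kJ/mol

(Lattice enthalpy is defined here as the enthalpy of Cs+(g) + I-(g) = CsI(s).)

ΔHf° = 1·ΔHsub + 1·(ΣIE) + 1/2·D(I2) + 1·EA + U
-346.6 = 1·(+76.5) + 1·(+375.7) + 1/2·(+213.6) + 1·(-295.2) + U
U = -346.6 − (+263.8) = -610.4 kJ/mol

U = -610.4 kJ/mol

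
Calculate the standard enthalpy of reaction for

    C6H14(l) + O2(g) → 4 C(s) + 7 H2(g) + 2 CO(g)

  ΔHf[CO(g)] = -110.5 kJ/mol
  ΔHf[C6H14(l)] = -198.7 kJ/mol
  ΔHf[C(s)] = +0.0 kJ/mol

Products: 4·(+0.0) + 7·(+0.0) + 2·(-110.5) = -221.0
Reactants: 1·(-198.7) + 1·(+0.0) = -198.7
ΔH°rxn = (-221.0) − (-198.7) = -22.3 kJ/mol

ΔH°rxn = -22.3 kJ/mol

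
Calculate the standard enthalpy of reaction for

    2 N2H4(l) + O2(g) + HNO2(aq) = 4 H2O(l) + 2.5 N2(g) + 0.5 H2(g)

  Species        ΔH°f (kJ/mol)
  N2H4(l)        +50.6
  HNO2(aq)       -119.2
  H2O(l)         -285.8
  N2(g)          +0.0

ΔH°rxn = Σ nΔHf°(products) − Σ nΔHf°(reactants).
Products: 4·(-285.8) + 5/2·(+0.0) + 1/2·(+0.0) = -1143.2
Reactants: 2·(+50.6) + 1·(+0.0) + 1·(-119.2) = -18.0
ΔH_rxn = (-1143.2) − (-18.0) = -1125.2 kJ/mol

ΔH_rxn = -1125.2 kJ/mol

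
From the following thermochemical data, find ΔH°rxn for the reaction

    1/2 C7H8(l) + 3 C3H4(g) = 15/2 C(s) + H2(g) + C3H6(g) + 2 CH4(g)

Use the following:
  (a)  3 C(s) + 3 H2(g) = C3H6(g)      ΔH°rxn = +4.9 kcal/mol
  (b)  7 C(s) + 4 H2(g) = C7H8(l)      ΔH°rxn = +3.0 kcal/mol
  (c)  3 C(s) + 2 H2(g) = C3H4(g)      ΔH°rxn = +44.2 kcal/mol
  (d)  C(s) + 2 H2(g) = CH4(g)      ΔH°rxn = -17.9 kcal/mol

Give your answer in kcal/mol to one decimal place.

ΔH°rxn = -165.0 kcal/mol

(a) as written: +4.9 kcal/mol
(b) reversed and × 1/2: (-1/2)·(+3.0) = -1.5 kcal/mol
(c) reversed and × 3: (-3)·(+44.2) = -132.6 kcal/mol
(d) × 2: (2)·(-17.9) = -35.8 kcal/mol
Combining the equations, ΔH°rxn = (1)·(+4.9) + (-1/2)·(+3.0) + (-3)·(+44.2) + (2)·(-17.9) = -165.0 kcal/mol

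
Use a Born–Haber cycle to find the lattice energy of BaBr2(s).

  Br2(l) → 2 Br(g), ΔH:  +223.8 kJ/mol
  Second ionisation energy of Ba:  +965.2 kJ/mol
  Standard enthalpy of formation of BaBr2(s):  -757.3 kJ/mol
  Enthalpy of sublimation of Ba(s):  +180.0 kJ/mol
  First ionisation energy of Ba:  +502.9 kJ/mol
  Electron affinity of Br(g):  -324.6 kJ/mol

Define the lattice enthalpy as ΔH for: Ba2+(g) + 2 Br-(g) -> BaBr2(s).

ΔHf° = 1·ΔHsub + 1·(ΣIE) + 1·D(Br2) + 2·EA + U
-757.3 = 1·(+180.0) + 1·(+1468.1) + 1·(+223.8) + 2·(-324.6) + U
U = -757.3 − (+1222.7) = -1980.0 kJ/mol

U = -1980.0 kJ/mol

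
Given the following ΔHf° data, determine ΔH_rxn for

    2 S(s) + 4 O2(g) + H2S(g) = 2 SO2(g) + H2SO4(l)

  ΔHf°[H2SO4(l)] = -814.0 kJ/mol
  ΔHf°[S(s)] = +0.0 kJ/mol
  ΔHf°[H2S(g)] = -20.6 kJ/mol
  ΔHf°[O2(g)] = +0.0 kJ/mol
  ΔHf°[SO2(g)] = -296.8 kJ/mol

Products: 2·(-296.8) + 1·(-814.0) = -1407.6
Reactants: 2·(+0.0) + 4·(+0.0) + 1·(-20.6) = -20.6
ΔH_rxn = (-1407.6) − (-20.6) = -1387.0 kJ/mol

ΔH_rxn = -1387.0 kJ/mol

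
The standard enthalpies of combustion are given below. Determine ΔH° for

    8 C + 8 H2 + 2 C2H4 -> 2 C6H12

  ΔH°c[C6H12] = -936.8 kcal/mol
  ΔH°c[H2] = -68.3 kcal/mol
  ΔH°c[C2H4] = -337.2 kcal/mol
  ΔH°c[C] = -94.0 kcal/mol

ΔH° = -99.2 kcal/mol

Using ΔH = Σ nΔHc°(reactants) − Σ nΔHc°(products):
= [8·(-94.0) + 8·(-68.3) + 2·(-337.2)] − [2·(-936.8)]
= -99.2 kcal/mol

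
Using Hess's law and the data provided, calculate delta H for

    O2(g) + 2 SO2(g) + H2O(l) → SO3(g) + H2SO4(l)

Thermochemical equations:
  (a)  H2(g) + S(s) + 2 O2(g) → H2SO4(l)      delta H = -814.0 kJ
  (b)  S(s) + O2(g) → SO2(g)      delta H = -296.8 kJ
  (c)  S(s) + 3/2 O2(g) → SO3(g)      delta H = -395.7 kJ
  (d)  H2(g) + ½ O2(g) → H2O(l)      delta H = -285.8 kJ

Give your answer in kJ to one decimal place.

delta H = -330.3 kJ

(a) as written: -814.0 kJ
(b) reversed and × 2: (-2)·(-296.8) = +593.6 kJ
(c) as written: -395.7 kJ
(d) reversed: +285.8 kJ
Since enthalpy is a state function, delta H = (1)·(-814.0) + (-2)·(-296.8) + (1)·(-395.7) + (-1)·(-285.8) = -330.3 kJ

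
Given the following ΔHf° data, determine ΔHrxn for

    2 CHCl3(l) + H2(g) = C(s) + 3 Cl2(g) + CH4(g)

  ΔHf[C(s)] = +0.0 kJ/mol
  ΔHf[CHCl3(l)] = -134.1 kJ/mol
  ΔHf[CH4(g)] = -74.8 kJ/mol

Products: 1·(+0.0) + 3·(+0.0) + 1·(-74.8) = -74.8
Reactants: 2·(-134.1) + 1·(+0.0) = -268.2
ΔHrxn = (-74.8) − (-268.2) = 193.4 kJ/mol

ΔHrxn = 193.4 kJ/mol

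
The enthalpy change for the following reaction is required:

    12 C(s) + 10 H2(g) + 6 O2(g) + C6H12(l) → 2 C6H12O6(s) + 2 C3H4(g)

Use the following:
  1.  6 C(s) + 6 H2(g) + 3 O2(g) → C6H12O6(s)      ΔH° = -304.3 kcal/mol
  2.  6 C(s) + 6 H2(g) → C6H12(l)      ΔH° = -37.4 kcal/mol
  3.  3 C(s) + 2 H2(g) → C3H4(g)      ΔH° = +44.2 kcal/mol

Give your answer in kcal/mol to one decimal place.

eq. 1 × 2 (×2 to match 2 C6H12O6(s) in the target): (2)·(-304.3) = -608.6 kcal/mol
eq. 2 reversed (C6H12(l) must end up as a reactant): +37.4 kcal/mol
eq. 3 × 2 (×2 to match 2 C3H4(g) in the target): (2)·(+44.2) = +88.4 kcal/mol
ΔH° = (2)·(-304.3) + (-1)·(-37.4) + (2)·(+44.2) = -482.8 kcal/mol

ΔH° = -482.8 kcal/mol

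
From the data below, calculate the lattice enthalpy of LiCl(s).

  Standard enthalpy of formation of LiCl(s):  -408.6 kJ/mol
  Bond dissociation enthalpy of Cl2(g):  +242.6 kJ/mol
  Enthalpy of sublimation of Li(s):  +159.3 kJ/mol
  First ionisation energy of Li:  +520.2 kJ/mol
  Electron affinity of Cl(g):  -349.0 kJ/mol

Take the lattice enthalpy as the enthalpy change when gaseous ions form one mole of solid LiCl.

U = -860.4 kJ/mol

ΔHf° = 1·ΔHsub + 1·(ΣIE) + 1/2·D(Cl2) + 1·EA + U
-408.6 = 1·(+159.3) + 1·(+520.2) + 1/2·(+242.6) + 1·(-349.0) + U
U = -408.6 − (+451.8) = -860.4 kJ/mol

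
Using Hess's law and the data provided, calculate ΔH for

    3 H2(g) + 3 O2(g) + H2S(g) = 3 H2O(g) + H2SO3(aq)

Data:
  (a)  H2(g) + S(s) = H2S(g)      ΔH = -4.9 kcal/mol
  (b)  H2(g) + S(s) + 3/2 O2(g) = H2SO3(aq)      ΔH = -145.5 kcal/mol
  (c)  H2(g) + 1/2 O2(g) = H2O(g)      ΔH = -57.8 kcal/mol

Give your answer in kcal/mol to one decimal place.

(a) reversed: +4.9 kcal/mol
(b) as written: -145.5 kcal/mol
(c) × 3: (3)·(-57.8) = -173.4 kcal/mol
Since enthalpy is a state function, ΔH = (+4.9) + (-145.5) + (-173.4) = -314.0 kcal/mol

ΔH = -314.0 kcal/mol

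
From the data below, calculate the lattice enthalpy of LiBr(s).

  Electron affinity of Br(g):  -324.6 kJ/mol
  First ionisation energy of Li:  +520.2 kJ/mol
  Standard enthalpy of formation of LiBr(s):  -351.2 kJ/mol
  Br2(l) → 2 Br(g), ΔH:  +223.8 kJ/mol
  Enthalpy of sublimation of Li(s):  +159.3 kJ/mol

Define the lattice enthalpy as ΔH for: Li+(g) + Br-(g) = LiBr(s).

U = -818.0 kJ/mol

ΔHf° = 1·ΔHsub + 1·(ΣIE) + 1/2·D(Br2) + 1·EA + U
-351.2 = 1·(+159.3) + 1·(+520.2) + 1/2·(+223.8) + 1·(-324.6) + U
U = -351.2 − (+466.8) = -818.0 kJ/mol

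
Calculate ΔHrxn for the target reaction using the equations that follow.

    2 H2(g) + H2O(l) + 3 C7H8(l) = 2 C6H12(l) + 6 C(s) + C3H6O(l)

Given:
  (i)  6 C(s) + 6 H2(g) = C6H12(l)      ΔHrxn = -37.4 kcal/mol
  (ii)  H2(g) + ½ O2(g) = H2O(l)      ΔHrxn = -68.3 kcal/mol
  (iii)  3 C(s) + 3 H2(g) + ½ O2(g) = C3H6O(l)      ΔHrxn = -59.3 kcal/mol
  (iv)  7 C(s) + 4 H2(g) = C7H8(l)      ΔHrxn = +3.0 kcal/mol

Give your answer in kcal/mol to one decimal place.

(i) × 2 (scale by 2 for the 2 C6H12(l)): (2)·(-37.4) = -74.8 kcal/mol
(ii) reversed (H2O(l) must end up as a reactant): +68.3 kcal/mol
(iii) as written (C3H6O(l) already on the product side): -59.3 kcal/mol
(iv) reversed and × 3 (C7H8(l) must end up as a reactant; ×3 to match 3 C7H8(l) in the target): (-3)·(+3.0) = -9.0 kcal/mol
ΔHrxn = (2)·(-37.4) + (-1)·(-68.3) + (1)·(-59.3) + (-3)·(+3.0) = -74.8 kcal/mol

ΔHrxn = -74.8 kcal/mol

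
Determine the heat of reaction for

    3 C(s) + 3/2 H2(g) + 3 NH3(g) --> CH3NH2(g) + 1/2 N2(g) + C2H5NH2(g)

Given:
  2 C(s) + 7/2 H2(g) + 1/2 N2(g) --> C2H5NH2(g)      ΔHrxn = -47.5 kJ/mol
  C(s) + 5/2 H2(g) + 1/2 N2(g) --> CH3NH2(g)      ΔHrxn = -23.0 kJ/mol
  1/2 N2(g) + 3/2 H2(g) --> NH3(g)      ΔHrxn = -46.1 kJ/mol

ΔHrxn = 67.8 kJ/mol

equation 1 as written: -47.5 kJ/mol
equation 2 as written: -23.0 kJ/mol
equation 3 reversed and × 3: (-3)·(-46.1) = +138.3 kJ/mol
Summing the manipulated equations, ΔHrxn = (1)·(-47.5) + (1)·(-23.0) + (-3)·(-46.1) = 67.8 kJ/mol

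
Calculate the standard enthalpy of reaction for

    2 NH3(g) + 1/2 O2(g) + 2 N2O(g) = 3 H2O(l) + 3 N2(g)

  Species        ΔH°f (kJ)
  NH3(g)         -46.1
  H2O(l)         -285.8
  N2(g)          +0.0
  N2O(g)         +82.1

ΔHrxn = -929.4 kJ

Products: 3·(-285.8) + 3·(+0.0) = -857.4
Reactants: 2·(-46.1) + 1/2·(+0.0) + 2·(+82.1) = +72.0
ΔHrxn = (-857.4) − (+72.0) = -929.4 kJ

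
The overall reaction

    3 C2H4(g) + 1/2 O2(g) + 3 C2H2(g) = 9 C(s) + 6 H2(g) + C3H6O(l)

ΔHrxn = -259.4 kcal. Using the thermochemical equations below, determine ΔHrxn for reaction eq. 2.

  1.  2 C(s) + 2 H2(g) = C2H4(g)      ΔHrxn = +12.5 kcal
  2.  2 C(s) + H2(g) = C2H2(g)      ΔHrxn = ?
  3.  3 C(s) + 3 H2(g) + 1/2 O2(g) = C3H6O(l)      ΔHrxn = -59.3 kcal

eq. 1 reversed and × 3 (C2H4(g) must end up as a reactant; scale by 3 for the 3 C2H4(g)): (-3)·(+12.5) = -37.5 kcal
eq. 2 reversed and × 3 (C2H2(g) must end up as a reactant; ×3 to match 3 C2H2(g) in the target): contributes −3·x
eq. 3 as written (C3H6O(l) already on the product side): -59.3 kcal
-259.4 = (-37.5) + (-59.3) − 3·x
x = (-259.4 − (-96.8)) / (-3) = 54.2 kcal

ΔHrxn = 54.2 kcal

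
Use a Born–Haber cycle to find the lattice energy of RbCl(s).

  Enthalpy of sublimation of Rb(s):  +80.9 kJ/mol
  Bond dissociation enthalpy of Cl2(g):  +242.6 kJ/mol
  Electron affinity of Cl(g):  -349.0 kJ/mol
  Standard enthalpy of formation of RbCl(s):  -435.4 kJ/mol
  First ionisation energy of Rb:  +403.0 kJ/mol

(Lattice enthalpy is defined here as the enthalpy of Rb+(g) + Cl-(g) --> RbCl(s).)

ΔHf° = 1·ΔHsub + 1·(ΣIE) + 1/2·D(Cl2) + 1·EA + U
-435.4 = 1·(+80.9) + 1·(+403.0) + 1/2·(+242.6) + 1·(-349.0) + U
U = -435.4 − (+256.2) = -691.6 kJ/mol

U = -691.6 kJ/mol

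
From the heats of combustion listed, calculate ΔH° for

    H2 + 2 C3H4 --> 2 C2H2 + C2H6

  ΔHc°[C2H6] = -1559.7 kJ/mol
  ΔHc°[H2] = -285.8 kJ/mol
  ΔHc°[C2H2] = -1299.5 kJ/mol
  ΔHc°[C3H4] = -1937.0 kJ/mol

ΔH° = -1.1 kJ/mol

With combustion enthalpies, reactants minus products:
= [1·(-285.8) + 2·(-1937.0)] − [2·(-1299.5) + 1·(-1559.7)]
= -1.1 kJ/mol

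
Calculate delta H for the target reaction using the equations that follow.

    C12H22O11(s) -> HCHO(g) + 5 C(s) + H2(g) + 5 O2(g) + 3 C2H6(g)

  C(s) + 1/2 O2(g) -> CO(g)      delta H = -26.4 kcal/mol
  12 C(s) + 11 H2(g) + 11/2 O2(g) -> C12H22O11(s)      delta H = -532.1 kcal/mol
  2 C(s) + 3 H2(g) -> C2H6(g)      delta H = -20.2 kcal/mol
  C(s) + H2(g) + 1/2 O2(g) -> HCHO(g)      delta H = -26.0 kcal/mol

delta H = 445.5 kcal/mol

equation 1: not needed.
equation 2 reversed: +532.1 kcal/mol
equation 3 × 3: (3)·(-20.2) = -60.6 kcal/mol
equation 4 as written: -26.0 kcal/mol
delta H = (+532.1) + (-60.6) + (-26.0) = 445.5 kcal/mol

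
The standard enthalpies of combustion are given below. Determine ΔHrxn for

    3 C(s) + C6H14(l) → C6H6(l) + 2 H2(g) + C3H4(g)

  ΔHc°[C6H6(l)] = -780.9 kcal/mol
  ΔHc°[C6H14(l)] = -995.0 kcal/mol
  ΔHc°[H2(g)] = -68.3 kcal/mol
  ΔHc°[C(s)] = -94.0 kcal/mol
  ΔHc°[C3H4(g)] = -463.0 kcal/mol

ΔHrxn = 103.5 kcal/mol

Using ΔH = Σ nΔHc°(reactants) − Σ nΔHc°(products):
= [3·(-94.0) + 1·(-995.0)] − [1·(-780.9) + 2·(-68.3) + 1·(-463.0)]
= 103.5 kcal/mol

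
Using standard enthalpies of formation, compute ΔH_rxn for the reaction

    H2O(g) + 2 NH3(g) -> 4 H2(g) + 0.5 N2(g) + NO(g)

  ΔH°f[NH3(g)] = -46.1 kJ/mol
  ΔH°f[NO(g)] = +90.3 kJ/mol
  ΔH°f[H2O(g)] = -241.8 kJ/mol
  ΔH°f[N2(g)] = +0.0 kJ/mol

ΔH°rxn = Σ nΔHf°(products) − Σ nΔHf°(reactants).
Products: 4·(+0.0) + 1/2·(+0.0) + 1·(+90.3) = +90.3
Reactants: 1·(-241.8) + 2·(-46.1) = -334.0
ΔH_rxn = (+90.3) − (-334.0) = 424.3 kJ/mol

ΔH_rxn = 424.3 kJ/mol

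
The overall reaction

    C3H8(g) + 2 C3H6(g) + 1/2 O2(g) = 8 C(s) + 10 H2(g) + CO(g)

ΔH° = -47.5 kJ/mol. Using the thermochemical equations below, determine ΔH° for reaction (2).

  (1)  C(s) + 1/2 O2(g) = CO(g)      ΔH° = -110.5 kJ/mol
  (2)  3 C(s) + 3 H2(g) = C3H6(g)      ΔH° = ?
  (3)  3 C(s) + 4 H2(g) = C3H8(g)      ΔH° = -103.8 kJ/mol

(1) as written (CO(g) already on the product side): -110.5 kJ/mol
(2) reversed and × 2 (reverse to put C3H6(g) on the reactant side; ×2 to match 2 C3H6(g) in the target): contributes −2·x
(3) reversed (C3H8(g) must end up as a reactant): +103.8 kJ/mol
-47.5 = (-110.5) + (+103.8) − 2·x
x = (-47.5 − (-6.7)) / (-2) = 20.4 kJ/mol

ΔH° = 20.4 kJ/mol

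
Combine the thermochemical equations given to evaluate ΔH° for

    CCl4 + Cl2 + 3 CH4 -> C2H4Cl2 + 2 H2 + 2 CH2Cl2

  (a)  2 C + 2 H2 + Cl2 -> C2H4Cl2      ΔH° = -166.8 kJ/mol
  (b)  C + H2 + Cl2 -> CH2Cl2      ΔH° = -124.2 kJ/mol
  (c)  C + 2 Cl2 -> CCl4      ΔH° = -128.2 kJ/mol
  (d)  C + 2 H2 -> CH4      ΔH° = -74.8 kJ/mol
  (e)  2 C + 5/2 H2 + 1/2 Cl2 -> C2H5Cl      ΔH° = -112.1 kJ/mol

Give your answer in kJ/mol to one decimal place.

ΔH° = -62.6 kJ/mol

(a) as written: -166.8 kJ/mol
(b) × 2: (2)·(-124.2) = -248.4 kJ/mol
(c) reversed: +128.2 kJ/mol
(d) reversed and × 3: (-3)·(-74.8) = +224.4 kJ/mol
(e): not needed.
Combining the equations, ΔH° = (-166.8) + (-248.4) + (+128.2) + (+224.4) = -62.6 kJ/mol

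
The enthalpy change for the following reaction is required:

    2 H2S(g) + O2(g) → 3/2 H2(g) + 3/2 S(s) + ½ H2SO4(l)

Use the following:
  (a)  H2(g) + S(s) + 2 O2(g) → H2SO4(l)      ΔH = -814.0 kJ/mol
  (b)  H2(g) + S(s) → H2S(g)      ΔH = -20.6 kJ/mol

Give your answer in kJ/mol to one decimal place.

(a) × 1/2: (1/2)·(-814.0) = -407.0 kJ/mol
(b) reversed and × 2: (-2)·(-20.6) = +41.2 kJ/mol
ΔH = (-407.0) + (+41.2) = -365.8 kJ/mol

ΔH = -365.8 kJ/mol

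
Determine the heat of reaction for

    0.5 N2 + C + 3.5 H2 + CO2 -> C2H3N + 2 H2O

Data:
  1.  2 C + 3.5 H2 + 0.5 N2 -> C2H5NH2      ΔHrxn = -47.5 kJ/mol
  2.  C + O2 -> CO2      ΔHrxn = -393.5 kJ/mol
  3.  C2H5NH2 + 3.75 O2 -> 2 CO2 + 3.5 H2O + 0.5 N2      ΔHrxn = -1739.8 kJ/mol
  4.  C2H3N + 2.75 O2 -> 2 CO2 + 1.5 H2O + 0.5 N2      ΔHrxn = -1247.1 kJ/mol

ΔHrxn = -146.7 kJ/mol

eq. 1 as written: -47.5 kJ/mol
eq. 2 reversed: +393.5 kJ/mol
eq. 3 as written: -1739.8 kJ/mol
eq. 4 reversed: +1247.1 kJ/mol
Summing the manipulated equations, ΔHrxn = (1)·(-47.5) + (-1)·(-393.5) + (1)·(-1739.8) + (-1)·(-1247.1) = -146.7 kJ/mol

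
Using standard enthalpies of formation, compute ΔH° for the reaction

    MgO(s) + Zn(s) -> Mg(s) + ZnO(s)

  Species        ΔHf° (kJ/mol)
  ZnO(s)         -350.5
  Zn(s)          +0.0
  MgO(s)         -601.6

ΔH° = 251.1 kJ/mol

Products: 1·(+0.0) + 1·(-350.5) = -350.5
Reactants: 1·(-601.6) + 1·(+0.0) = -601.6
ΔH° = (-350.5) − (-601.6) = 251.1 kJ/mol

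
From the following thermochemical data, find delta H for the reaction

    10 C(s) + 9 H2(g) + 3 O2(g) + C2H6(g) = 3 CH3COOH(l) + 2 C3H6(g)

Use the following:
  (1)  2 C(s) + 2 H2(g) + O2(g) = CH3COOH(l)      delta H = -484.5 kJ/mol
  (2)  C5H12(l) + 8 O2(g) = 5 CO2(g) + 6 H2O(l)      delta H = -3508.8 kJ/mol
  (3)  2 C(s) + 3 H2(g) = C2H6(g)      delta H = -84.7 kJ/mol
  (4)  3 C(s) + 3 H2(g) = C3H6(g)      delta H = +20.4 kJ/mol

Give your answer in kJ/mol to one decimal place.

delta H = -1328.0 kJ/mol

(1) × 3: (3)·(-484.5) = -1453.5 kJ/mol
(2): not needed.
(3) reversed: +84.7 kJ/mol
(4) × 2: (2)·(+20.4) = +40.8 kJ/mol
delta H = (3)·(-484.5) + (-1)·(-84.7) + (2)·(+20.4) = -1328.0 kJ/mol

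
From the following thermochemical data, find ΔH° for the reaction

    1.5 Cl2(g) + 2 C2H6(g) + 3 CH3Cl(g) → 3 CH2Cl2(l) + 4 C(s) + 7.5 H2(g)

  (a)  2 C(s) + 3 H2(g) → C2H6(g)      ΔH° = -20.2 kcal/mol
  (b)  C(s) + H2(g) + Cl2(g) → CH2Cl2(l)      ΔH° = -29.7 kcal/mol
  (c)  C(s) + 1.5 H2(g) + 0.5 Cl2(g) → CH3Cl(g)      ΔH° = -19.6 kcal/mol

ΔH° = 10.1 kcal/mol

(a) reversed and × 2: (-2)·(-20.2) = +40.4 kcal/mol
(b) × 3: (3)·(-29.7) = -89.1 kcal/mol
(c) reversed and × 3: (-3)·(-19.6) = +58.8 kcal/mol
Summing the manipulated equations, ΔH° = (+40.4) + (-89.1) + (+58.8) = 10.1 kcal/mol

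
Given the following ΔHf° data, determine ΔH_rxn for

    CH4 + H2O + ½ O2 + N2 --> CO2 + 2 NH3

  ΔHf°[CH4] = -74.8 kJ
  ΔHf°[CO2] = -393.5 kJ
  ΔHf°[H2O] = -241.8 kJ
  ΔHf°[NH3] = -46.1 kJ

ΔH_rxn = -169.1 kJ

Products: 1·(-393.5) + 2·(-46.1) = -485.7
Reactants: 1·(-74.8) + 1·(-241.8) + 1/2·(+0.0) + 1·(+0.0) = -316.6
ΔH_rxn = (-485.7) − (-316.6) = -169.1 kJ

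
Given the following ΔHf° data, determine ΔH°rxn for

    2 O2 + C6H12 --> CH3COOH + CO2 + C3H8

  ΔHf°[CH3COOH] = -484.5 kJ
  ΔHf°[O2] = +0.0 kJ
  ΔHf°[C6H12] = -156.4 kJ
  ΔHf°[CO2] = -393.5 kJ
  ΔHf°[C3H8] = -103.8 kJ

ΔH°rxn = -825.4 kJ

Products: 1·(-484.5) + 1·(-393.5) + 1·(-103.8) = -981.8
Reactants: 2·(+0.0) + 1·(-156.4) = -156.4
ΔH°rxn = (-981.8) − (-156.4) = -825.4 kJ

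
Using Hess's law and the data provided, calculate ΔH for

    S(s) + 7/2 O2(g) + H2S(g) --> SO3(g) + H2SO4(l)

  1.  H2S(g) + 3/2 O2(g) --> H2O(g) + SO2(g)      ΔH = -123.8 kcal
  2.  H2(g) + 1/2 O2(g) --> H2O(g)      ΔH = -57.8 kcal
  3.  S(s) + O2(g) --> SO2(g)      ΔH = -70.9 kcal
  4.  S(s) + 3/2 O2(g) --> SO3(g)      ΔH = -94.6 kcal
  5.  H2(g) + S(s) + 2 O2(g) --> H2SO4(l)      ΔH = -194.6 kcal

ΔH = -284.3 kcal

eq. 1 as written: -123.8 kcal
eq. 2 reversed: +57.8 kcal
eq. 3 reversed: +70.9 kcal
eq. 4 as written: -94.6 kcal
eq. 5 as written: -194.6 kcal
By Hess's law, ΔH = (1)·(-123.8) + (-1)·(-57.8) + (-1)·(-70.9) + (1)·(-94.6) + (1)·(-194.6) = -284.3 kcal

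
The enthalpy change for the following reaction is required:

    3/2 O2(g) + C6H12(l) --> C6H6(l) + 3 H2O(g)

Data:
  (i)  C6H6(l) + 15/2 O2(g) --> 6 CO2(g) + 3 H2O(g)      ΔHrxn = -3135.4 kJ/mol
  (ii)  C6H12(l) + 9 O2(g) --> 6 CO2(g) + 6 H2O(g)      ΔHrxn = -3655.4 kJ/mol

ΔHrxn = -520.0 kJ/mol

(i) reversed: +3135.4 kJ/mol
(ii) as written: -3655.4 kJ/mol
Since enthalpy is a state function, ΔHrxn = (-1)·(-3135.4) + (1)·(-3655.4) = -520.0 kJ/mol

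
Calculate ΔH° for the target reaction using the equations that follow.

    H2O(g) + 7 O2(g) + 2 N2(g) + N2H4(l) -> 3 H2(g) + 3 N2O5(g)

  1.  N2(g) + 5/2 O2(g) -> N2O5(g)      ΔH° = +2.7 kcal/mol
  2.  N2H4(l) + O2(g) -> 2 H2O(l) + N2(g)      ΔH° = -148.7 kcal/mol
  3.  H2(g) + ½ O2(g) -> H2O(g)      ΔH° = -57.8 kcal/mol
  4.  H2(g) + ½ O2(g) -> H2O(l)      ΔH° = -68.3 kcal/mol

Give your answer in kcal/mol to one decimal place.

eq. 1 × 3: (3)·(+2.7) = +8.1 kcal/mol
eq. 2 as written: -148.7 kcal/mol
eq. 3 reversed: +57.8 kcal/mol
eq. 4 reversed and × 2: (-2)·(-68.3) = +136.6 kcal/mol
Summing the manipulated equations, ΔH° = (+8.1) + (-148.7) + (+57.8) + (+136.6) = 53.8 kcal/mol

ΔH° = 53.8 kcal/mol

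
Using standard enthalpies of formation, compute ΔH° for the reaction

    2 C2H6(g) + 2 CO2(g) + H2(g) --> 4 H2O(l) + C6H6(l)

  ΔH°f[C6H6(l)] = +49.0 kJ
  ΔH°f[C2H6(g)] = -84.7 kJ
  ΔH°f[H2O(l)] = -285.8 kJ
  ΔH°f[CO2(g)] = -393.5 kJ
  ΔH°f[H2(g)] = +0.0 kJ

ΔH° = -137.8 kJ

Products: 4·(-285.8) + 1·(+49.0) = -1094.2
Reactants: 2·(-84.7) + 2·(-393.5) + 1·(+0.0) = -956.4
ΔH° = (-1094.2) − (-956.4) = -137.8 kJ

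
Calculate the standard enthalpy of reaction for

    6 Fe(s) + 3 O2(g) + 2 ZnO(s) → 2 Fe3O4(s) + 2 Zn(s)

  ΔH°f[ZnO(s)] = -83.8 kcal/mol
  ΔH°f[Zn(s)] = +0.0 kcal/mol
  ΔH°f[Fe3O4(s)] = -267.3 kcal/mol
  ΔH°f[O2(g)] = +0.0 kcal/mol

Products: 2·(-267.3) + 2·(+0.0) = -534.6
Reactants: 6·(+0.0) + 3·(+0.0) + 2·(-83.8) = -167.6
ΔH° = (-534.6) − (-167.6) = -367.0 kcal/mol

ΔH° = -367.0 kcal/mol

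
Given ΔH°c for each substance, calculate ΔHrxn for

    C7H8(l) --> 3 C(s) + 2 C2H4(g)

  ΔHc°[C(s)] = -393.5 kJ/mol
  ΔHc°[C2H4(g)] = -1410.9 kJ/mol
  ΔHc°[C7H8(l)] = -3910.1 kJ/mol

With combustion enthalpies, reactants minus products:
= [1·(-3910.1)] − [3·(-393.5) + 2·(-1410.9)]
= 92.2 kJ/mol

ΔHrxn = 92.2 kJ/mol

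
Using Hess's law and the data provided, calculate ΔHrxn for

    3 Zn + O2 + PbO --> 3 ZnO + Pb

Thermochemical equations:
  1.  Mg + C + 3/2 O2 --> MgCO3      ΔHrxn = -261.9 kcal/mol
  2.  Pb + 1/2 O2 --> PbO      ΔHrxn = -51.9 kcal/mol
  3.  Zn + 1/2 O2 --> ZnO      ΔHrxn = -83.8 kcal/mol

eq. 1: not needed (Mg appears nowhere else).
eq. 2 reversed (reverse to put PbO on the reactant side): +51.9 kcal/mol
eq. 3 × 3 (scale by 3 for the 3 ZnO): (3)·(-83.8) = -251.4 kcal/mol
Combining the equations, ΔHrxn = (+51.9) + (-251.4) = -199.5 kcal/mol

ΔHrxn = -199.5 kcal/mol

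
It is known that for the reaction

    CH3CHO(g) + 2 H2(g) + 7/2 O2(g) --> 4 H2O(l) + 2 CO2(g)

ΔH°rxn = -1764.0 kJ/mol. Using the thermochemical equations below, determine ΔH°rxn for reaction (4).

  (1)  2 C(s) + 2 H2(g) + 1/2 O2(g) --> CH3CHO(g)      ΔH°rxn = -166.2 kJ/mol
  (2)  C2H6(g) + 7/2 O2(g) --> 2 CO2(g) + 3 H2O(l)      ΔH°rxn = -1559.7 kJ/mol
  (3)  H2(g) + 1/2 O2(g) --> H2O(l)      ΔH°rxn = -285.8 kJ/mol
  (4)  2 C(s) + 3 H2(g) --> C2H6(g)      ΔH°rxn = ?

ΔH°rxn = -84.7 kJ/mol

(1) reversed (reverse to put CH3CHO(g) on the reactant side): +166.2 kJ/mol
(2) as written (CO2(g) already on the product side): -1559.7 kJ/mol
(3) as written: -285.8 kJ/mol
(4) as written: contributes x
-1764.0 = (+166.2) + (-1559.7) + (-285.8) + x
x = (-1764.0 − (-1679.3)) / (1) = -84.7 kJ/mol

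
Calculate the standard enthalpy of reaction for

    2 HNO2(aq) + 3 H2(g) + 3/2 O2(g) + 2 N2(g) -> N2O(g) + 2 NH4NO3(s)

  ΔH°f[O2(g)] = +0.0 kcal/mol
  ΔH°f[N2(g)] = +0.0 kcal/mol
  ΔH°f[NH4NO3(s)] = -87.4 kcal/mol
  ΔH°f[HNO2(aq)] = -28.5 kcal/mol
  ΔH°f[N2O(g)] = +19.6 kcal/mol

ΔH° = -98.2 kcal/mol

Products: 1·(+19.6) + 2·(-87.4) = -155.2
Reactants: 2·(-28.5) + 3·(+0.0) + 3/2·(+0.0) + 2·(+0.0) = -57.0
ΔH° = (-155.2) − (-57.0) = -98.2 kcal/mol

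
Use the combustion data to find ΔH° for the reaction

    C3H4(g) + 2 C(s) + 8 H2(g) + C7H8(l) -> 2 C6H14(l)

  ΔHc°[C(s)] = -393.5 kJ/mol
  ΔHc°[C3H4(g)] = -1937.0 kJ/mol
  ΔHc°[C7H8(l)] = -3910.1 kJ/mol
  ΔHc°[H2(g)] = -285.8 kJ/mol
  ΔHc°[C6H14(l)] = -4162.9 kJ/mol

ΔH° = -594.7 kJ/mol

Using ΔH = Σ nΔHc°(reactants) − Σ nΔHc°(products):
= [1·(-1937.0) + 2·(-393.5) + 8·(-285.8) + 1·(-3910.1)] − [2·(-4162.9)]
= -594.7 kJ/mol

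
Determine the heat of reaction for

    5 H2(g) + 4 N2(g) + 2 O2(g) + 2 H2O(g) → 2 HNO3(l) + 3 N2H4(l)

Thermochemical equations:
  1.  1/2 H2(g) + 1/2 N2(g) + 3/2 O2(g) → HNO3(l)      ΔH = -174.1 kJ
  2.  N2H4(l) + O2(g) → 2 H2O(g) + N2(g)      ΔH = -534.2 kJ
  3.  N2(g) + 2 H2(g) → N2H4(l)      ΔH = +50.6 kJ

eq. 1 × 2: (2)·(-174.1) = -348.2 kJ
eq. 2 reversed: +534.2 kJ
eq. 3 × 2: (2)·(+50.6) = +101.2 kJ
ΔH = (-348.2) + (+534.2) + (+101.2) = 287.2 kJ

ΔH = 287.2 kJ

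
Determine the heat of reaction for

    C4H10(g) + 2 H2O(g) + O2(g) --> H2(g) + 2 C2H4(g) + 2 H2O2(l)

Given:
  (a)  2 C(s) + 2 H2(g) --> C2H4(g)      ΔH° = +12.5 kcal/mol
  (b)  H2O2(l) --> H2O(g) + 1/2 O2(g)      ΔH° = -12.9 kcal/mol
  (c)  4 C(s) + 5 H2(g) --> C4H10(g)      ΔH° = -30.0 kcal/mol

(a) × 2: (2)·(+12.5) = +25.0 kcal/mol
(b) reversed and × 2: (-2)·(-12.9) = +25.8 kcal/mol
(c) reversed: +30.0 kcal/mol
Summing the manipulated equations, ΔH° = (2)·(+12.5) + (-2)·(-12.9) + (-1)·(-30.0) = 80.8 kcal/mol

ΔH° = 80.8 kcal/mol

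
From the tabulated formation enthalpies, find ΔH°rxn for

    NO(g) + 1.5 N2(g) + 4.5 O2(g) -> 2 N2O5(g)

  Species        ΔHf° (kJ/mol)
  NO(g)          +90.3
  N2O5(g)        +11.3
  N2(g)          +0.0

ΔH°rxn = -67.7 kJ/mol

ΔH°rxn = Σ nΔHf°(products) − Σ nΔHf°(reactants).
Products: 2·(+11.3) = +22.6
Reactants: 1·(+90.3) + 3/2·(+0.0) + 9/2·(+0.0) = +90.3
ΔH°rxn = (+22.6) − (+90.3) = -67.7 kJ/mol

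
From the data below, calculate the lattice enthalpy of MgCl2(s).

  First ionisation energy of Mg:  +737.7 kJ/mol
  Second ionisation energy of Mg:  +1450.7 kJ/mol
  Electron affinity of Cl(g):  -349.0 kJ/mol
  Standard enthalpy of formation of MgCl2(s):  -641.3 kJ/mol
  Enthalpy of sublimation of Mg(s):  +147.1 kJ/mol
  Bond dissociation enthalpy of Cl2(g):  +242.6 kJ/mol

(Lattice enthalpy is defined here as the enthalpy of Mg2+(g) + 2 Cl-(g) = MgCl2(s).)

U = -2521.4 kJ/mol

ΔHf° = 1·ΔHsub + 1·(ΣIE) + 1·D(Cl2) + 2·EA + U
-641.3 = 1·(+147.1) + 1·(+2188.4) + 1·(+242.6) + 2·(-349.0) + U
U = -641.3 − (+1880.1) = -2521.4 kJ/mol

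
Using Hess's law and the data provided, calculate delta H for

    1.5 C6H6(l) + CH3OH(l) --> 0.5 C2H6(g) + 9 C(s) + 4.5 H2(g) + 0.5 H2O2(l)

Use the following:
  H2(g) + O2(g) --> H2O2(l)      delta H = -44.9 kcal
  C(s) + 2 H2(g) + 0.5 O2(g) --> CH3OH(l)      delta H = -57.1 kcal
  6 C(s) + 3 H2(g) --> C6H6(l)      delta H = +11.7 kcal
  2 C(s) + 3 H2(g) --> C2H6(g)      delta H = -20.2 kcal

equation 1 × 1/2 (scale by 1/2 for the 1/2 H2O2(l)): (1/2)·(-44.9) = -22.45 kcal
equation 2 reversed (reverse to put CH3OH(l) on the reactant side): +57.1 kcal
equation 3 reversed and × 3/2 (C6H6(l) must end up as a reactant; scale by 3/2 for the 3/2 C6H6(l)): (-3/2)·(+11.7) = -17.55 kcal
equation 4 × 1/2 (×1/2 to match 1/2 C2H6(g) in the target): (1/2)·(-20.2) = -10.1 kcal
delta H = (-22.45) + (+57.1) + (-17.55) + (-10.1) = 7.0 kcal

delta H = 7.0 kcal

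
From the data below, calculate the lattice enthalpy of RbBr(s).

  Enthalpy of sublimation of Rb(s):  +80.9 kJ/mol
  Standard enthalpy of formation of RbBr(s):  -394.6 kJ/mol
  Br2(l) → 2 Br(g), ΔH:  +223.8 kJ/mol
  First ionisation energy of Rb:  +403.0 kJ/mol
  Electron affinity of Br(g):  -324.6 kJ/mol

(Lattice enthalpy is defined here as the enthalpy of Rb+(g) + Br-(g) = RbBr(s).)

U = -665.8 kJ/mol

ΔHf° = 1·ΔHsub + 1·(ΣIE) + 1/2·D(Br2) + 1·EA + U
-394.6 = 1·(+80.9) + 1·(+403.0) + 1/2·(+223.8) + 1·(-324.6) + U
U = -394.6 − (+271.2) = -665.8 kJ/mol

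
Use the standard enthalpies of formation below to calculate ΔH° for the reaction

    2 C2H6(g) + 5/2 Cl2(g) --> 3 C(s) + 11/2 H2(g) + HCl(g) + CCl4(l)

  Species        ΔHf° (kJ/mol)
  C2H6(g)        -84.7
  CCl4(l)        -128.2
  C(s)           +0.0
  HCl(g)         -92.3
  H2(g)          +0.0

ΔH° = -51.1 kJ/mol

Products: 3·(+0.0) + 11/2·(+0.0) + 1·(-92.3) + 1·(-128.2) = -220.5
Reactants: 2·(-84.7) + 5/2·(+0.0) = -169.4
ΔH° = (-220.5) − (-169.4) = -51.1 kJ/mol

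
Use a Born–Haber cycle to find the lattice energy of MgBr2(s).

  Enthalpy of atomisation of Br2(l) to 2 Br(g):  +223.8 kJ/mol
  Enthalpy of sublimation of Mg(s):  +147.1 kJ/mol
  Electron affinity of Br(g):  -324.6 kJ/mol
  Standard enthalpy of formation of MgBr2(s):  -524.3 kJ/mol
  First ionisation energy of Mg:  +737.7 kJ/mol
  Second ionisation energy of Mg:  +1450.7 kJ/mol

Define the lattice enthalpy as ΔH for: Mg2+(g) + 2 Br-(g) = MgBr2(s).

U = -2434.4 kJ/mol

ΔHf° = 1·ΔHsub + 1·(ΣIE) + 1·D(Br2) + 2·EA + U
-524.3 = 1·(+147.1) + 1·(+2188.4) + 1·(+223.8) + 2·(-324.6) + U
U = -524.3 − (+1910.1) = -2434.4 kJ/mol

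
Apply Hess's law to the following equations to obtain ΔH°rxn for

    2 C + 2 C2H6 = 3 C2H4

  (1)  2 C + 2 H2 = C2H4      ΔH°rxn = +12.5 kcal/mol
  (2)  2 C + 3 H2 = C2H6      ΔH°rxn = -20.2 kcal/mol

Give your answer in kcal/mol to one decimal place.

(1) × 3 (×3 to match 3 C2H4 in the target): (3)·(+12.5) = +37.5 kcal/mol
(2) reversed and × 2 (reverse to put C2H6 on the reactant side; ×2 to match 2 C2H6 in the target): (-2)·(-20.2) = +40.4 kcal/mol
Combining the equations, ΔH°rxn = (+37.5) + (+40.4) = 77.9 kcal/mol

ΔH°rxn = 77.9 kcal/mol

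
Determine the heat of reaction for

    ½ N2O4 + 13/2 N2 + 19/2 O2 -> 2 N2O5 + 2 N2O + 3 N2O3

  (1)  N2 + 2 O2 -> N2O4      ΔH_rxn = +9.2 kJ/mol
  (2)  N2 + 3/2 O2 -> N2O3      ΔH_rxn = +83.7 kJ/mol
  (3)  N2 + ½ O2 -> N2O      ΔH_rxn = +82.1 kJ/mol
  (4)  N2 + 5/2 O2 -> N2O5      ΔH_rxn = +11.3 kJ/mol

(1) reversed and × 1/2: (-1/2)·(+9.2) = -4.6 kJ/mol
(2) × 3: (3)·(+83.7) = +251.1 kJ/mol
(3) × 2: (2)·(+82.1) = +164.2 kJ/mol
(4) × 2: (2)·(+11.3) = +22.6 kJ/mol
ΔH_rxn = (-4.6) + (+251.1) + (+164.2) + (+22.6) = 433.3 kJ/mol

ΔH_rxn = 433.3 kJ/mol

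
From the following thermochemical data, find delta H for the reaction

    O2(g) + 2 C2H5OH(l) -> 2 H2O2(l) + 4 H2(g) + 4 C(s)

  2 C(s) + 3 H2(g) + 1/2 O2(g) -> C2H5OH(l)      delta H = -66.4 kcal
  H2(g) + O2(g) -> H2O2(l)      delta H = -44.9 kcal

equation 1 reversed and × 2 (C2H5OH(l) must end up as a reactant; scale by 2 for the 2 C2H5OH(l)): (-2)·(-66.4) = +132.8 kcal
equation 2 × 2 (×2 to match 2 H2O2(l) in the target): (2)·(-44.9) = -89.8 kcal
Combining the equations, delta H = (-2)·(-66.4) + (2)·(-44.9) = 43.0 kcal

delta H = 43.0 kcal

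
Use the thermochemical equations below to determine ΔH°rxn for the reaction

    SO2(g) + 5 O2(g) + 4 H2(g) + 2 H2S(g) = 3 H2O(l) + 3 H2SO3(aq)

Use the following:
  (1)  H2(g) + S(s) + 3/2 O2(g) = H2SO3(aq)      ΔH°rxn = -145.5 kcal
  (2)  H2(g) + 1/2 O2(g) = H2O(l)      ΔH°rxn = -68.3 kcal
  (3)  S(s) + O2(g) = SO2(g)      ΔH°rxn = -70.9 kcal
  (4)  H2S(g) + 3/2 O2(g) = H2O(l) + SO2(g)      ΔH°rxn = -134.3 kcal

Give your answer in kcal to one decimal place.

ΔH°rxn = -560.7 kcal

(1) × 3 (×3 to match 3 H2SO3(aq) in the target): (3)·(-145.5) = -436.5 kcal
(2) as written: -68.3 kcal
(3) reversed and × 3: (-3)·(-70.9) = +212.7 kcal
(4) × 2 (×2 to match 2 H2S(g) in the target): (2)·(-134.3) = -268.6 kcal
Summing the manipulated equations, ΔH°rxn = (-436.5) + (-68.3) + (+212.7) + (-268.6) = -560.7 kcal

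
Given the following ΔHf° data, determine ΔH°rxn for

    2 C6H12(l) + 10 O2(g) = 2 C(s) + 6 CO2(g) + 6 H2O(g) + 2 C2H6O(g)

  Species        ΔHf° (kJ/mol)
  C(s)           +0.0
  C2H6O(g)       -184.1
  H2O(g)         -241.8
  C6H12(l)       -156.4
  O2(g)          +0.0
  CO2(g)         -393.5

ΔH°rxn = -3867.2 kJ/mol

Products: 2·(+0.0) + 6·(-393.5) + 6·(-241.8) + 2·(-184.1) = -4180.0
Reactants: 2·(-156.4) + 10·(+0.0) = -312.8
ΔH°rxn = (-4180.0) − (-312.8) = -3867.2 kJ/mol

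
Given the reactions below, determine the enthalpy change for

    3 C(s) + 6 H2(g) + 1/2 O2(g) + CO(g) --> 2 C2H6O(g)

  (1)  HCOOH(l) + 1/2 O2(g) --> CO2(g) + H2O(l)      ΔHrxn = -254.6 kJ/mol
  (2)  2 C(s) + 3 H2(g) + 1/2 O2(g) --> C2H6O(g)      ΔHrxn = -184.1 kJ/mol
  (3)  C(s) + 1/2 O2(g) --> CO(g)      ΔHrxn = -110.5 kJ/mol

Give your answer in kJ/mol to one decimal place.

ΔHrxn = -257.7 kJ/mol

(1): not needed (H2O(l) appears nowhere else).
(2) × 2 (×2 to match 2 C2H6O(g) in the target): (2)·(-184.1) = -368.2 kJ/mol
(3) reversed (reverse to put CO(g) on the reactant side): +110.5 kJ/mol
Combining the equations, ΔHrxn = (2)·(-184.1) + (-1)·(-110.5) = -257.7 kJ/mol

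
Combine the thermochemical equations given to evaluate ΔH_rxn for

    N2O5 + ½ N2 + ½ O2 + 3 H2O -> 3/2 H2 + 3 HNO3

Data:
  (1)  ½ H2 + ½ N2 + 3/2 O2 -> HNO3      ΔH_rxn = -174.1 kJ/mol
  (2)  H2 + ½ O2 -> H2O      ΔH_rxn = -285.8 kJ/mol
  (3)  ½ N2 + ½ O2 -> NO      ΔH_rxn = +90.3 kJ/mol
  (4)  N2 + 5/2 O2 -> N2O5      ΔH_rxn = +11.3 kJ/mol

(1) × 3 (scale by 3 for the 3 HNO3): (3)·(-174.1) = -522.3 kJ/mol
(2) reversed and × 3 (H2O must end up as a reactant; ×3 to match 3 H2O in the target): (-3)·(-285.8) = +857.4 kJ/mol
(3): not needed (NO appears nowhere else).
(4) reversed (reverse to put N2O5 on the reactant side): -11.3 kJ/mol
ΔH_rxn = (-522.3) + (+857.4) + (-11.3) = 323.8 kJ/mol

ΔH_rxn = 323.8 kJ/mol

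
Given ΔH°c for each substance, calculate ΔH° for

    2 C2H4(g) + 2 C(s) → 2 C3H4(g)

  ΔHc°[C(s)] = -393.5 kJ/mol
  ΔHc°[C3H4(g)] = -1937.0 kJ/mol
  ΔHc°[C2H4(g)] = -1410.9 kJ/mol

With combustion enthalpies, reactants minus products:
= [2·(-1410.9) + 2·(-393.5)] − [2·(-1937.0)]
= 265.2 kJ/mol

ΔH° = 265.2 kJ/mol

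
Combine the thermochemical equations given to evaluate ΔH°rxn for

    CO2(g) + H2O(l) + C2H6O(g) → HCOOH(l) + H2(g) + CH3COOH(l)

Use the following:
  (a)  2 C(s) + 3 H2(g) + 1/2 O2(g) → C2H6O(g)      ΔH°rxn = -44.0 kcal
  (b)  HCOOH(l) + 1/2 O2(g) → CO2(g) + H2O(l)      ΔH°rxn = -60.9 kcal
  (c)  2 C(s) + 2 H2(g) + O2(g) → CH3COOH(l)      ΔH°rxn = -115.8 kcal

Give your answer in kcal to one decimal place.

(a) reversed (reverse to put C2H6O(g) on the reactant side): +44.0 kcal
(b) reversed (reverse to put HCOOH(l) on the product side): +60.9 kcal
(c) as written (CH3COOH(l) already on the product side): -115.8 kcal
ΔH°rxn = (-1)·(-44.0) + (-1)·(-60.9) + (1)·(-115.8) = -10.9 kcal

ΔH°rxn = -10.9 kcal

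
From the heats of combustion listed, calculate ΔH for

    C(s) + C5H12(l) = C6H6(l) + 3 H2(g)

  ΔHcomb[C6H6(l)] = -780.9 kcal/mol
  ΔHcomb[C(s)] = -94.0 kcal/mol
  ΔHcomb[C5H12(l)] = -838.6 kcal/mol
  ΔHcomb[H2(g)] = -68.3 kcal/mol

ΔH = 53.2 kcal/mol

With combustion enthalpies, reactants minus products:
= [1·(-94.0) + 1·(-838.6)] − [1·(-780.9) + 3·(-68.3)]
= 53.2 kcal/mol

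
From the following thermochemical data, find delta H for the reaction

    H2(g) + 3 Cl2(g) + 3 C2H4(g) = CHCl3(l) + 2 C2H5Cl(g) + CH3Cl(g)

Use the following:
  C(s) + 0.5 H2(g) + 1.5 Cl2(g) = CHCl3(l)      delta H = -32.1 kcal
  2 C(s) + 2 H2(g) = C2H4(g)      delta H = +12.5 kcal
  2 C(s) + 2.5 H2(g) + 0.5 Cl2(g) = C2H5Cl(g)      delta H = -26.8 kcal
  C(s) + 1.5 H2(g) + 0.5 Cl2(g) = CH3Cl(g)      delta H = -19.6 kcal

delta H = -142.8 kcal

equation 1 as written: -32.1 kcal
equation 2 reversed and × 3: (-3)·(+12.5) = -37.5 kcal
equation 3 × 2: (2)·(-26.8) = -53.6 kcal
equation 4 as written: -19.6 kcal
delta H = (1)·(-32.1) + (-3)·(+12.5) + (2)·(-26.8) + (1)·(-19.6) = -142.8 kcal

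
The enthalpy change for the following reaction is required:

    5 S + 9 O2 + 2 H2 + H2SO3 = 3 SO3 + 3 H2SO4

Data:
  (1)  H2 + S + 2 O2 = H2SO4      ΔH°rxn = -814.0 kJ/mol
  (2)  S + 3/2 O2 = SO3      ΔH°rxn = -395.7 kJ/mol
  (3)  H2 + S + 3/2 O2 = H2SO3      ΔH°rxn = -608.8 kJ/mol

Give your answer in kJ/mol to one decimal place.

ΔH°rxn = -3020.3 kJ/mol

(1) × 3 (scale by 3 for the 3 H2SO4): (3)·(-814.0) = -2442.0 kJ/mol
(2) × 3 (×3 to match 3 SO3 in the target): (3)·(-395.7) = -1187.1 kJ/mol
(3) reversed (H2SO3 must end up as a reactant): +608.8 kJ/mol
ΔH°rxn = (3)·(-814.0) + (3)·(-395.7) + (-1)·(-608.8) = -3020.3 kJ/mol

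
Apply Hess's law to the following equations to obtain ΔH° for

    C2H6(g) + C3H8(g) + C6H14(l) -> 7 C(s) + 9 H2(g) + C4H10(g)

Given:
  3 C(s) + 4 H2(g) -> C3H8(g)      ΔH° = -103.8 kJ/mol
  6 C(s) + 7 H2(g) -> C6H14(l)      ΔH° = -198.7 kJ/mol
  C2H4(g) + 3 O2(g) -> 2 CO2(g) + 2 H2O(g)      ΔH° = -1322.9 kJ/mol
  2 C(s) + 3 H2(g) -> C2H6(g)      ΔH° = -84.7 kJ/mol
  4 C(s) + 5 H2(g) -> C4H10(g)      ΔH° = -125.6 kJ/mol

equation 1 reversed (reverse to put C3H8(g) on the reactant side): +103.8 kJ/mol
equation 2 reversed (reverse to put C6H14(l) on the reactant side): +198.7 kJ/mol
equation 3: not needed (O2(g) appears nowhere else).
equation 4 reversed (C2H6(g) must end up as a reactant): +84.7 kJ/mol
equation 5 as written (C4H10(g) already on the product side): -125.6 kJ/mol
By Hess's law, ΔH° = (-1)·(-103.8) + (-1)·(-198.7) + (-1)·(-84.7) + (1)·(-125.6) = 261.6 kJ/mol

ΔH° = 261.6 kJ/mol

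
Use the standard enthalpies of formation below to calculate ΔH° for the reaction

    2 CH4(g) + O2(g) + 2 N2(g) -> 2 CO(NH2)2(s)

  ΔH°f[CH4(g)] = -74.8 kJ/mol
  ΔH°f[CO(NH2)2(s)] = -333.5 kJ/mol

ΔH° = -517.4 kJ/mol

Products: 2·(-333.5) = -667.0
Reactants: 2·(-74.8) + 1·(+0.0) + 2·(+0.0) = -149.6
ΔH° = (-667.0) − (-149.6) = -517.4 kJ/mol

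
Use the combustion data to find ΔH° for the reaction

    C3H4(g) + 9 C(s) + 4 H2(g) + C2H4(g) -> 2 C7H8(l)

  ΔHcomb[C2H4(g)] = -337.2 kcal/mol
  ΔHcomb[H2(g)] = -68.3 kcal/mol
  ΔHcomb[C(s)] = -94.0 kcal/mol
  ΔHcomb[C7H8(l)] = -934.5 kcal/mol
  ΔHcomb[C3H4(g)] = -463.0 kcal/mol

ΔH° = -50.4 kcal/mol

With combustion enthalpies, reactants minus products:
= [1·(-463.0) + 9·(-94.0) + 4·(-68.3) + 1·(-337.2)] − [2·(-934.5)]
= -50.4 kcal/mol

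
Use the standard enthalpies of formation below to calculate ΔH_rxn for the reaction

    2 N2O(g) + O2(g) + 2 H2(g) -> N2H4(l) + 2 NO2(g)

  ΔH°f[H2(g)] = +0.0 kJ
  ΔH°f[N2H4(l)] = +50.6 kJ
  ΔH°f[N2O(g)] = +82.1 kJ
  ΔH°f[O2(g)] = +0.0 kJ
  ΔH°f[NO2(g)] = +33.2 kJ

ΔH_rxn = -47.2 kJ

ΔH°rxn = Σ nΔHf°(products) − Σ nΔHf°(reactants).
Products: 1·(+50.6) + 2·(+33.2) = +117.0
Reactants: 2·(+82.1) + 1·(+0.0) + 2·(+0.0) = +164.2
ΔH_rxn = (+117.0) − (+164.2) = -47.2 kJ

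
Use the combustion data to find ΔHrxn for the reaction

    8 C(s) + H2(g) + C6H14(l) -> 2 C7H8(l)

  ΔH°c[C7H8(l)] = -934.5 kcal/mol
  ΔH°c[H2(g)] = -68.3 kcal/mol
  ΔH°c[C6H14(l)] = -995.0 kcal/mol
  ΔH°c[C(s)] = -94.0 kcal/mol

Using ΔH = Σ nΔHc°(reactants) − Σ nΔHc°(products):
= [8·(-94.0) + 1·(-68.3) + 1·(-995.0)] − [2·(-934.5)]
= 53.7 kcal/mol

ΔHrxn = 53.7 kcal/mol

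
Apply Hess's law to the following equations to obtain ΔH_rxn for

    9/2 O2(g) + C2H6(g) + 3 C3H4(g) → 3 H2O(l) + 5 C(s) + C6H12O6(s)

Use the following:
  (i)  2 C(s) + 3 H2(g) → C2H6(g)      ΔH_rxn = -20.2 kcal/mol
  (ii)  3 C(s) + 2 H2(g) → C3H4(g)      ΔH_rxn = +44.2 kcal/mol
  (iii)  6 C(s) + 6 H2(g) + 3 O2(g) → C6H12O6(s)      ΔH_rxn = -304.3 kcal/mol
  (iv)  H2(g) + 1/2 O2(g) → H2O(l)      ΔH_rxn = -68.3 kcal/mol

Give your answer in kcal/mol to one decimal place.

ΔH_rxn = -621.6 kcal/mol

(i) reversed (reverse to put C2H6(g) on the reactant side): +20.2 kcal/mol
(ii) reversed and × 3 (C3H4(g) must end up as a reactant; scale by 3 for the 3 C3H4(g)): (-3)·(+44.2) = -132.6 kcal/mol
(iii) as written (C6H12O6(s) already on the product side): -304.3 kcal/mol
(iv) × 3 (scale by 3 for the 3 H2O(l)): (3)·(-68.3) = -204.9 kcal/mol
Summing the manipulated equations, ΔH_rxn = (+20.2) + (-132.6) + (-304.3) + (-204.9) = -621.6 kcal/mol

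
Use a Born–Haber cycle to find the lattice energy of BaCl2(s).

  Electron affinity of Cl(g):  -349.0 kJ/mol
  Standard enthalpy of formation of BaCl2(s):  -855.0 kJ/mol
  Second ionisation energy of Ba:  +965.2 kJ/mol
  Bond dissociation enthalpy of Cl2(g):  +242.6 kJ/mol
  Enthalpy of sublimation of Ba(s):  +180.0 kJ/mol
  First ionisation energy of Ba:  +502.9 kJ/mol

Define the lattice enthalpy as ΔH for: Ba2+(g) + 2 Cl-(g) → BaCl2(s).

U = -2047.7 kJ/mol

ΔHf° = 1·ΔHsub + 1·(ΣIE) + 1·D(Cl2) + 2·EA + U
-855.0 = 1·(+180.0) + 1·(+1468.1) + 1·(+242.6) + 2·(-349.0) + U
U = -855.0 − (+1192.7) = -2047.7 kJ/mol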